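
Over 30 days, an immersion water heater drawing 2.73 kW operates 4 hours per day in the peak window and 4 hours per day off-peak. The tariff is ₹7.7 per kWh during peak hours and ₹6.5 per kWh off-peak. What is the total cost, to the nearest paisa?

₹4651.92

Peak energy = 2.73 kW × 4 h × 30 = 327.6 kWh
Off-peak energy = 2.73 kW × 4 h × 30 = 327.6 kWh
Cost = 327.6 × ₹7.7 + 327.6 × ₹6.5 = ₹2522.52 + ₹2129.4 = ₹4651.92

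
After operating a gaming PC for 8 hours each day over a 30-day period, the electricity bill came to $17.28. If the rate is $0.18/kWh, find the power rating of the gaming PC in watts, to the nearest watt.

400 W

Energy = $17.28 ÷ $0.18/kWh = 96 kWh
Runtime = 8 h/day × 30 days = 240 h
Power = 96 kWh ÷ 240 h = 0.4 kW = 400 W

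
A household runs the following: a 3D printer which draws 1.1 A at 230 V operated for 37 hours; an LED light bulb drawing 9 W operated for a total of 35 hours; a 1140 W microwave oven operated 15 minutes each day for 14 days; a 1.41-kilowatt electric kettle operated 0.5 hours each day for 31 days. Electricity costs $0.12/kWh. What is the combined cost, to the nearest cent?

3D printer: Power = 1.1 A × 230 V = 253 W = 0.253 kW
3D printer: 0.253 kW × 37 h = 9.361 kWh
LED light bulb: 0.009 kW × 35 h = 0.315 kWh
microwave oven: Runtime = 15 min × 14 = 210 min = 3.5 h
microwave oven: 1.14 kW × 3.5 h = 3.99 kWh
electric kettle: Runtime = 0.5 h/day × 31 days = 15.5 h
electric kettle: 1.41 kW × 15.5 h = 21.855 kWh
Total energy = 35.521 kWh
Cost = 35.521 × $0.12 = $4.26

$4.26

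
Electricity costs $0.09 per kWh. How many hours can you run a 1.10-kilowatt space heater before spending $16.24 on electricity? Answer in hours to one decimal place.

164.0 h

Energy available = $16.24 ÷ $0.09/kWh = 180.4444 kWh
Hours = 180.4444 kWh ÷ 1.1 kW = 164.0 h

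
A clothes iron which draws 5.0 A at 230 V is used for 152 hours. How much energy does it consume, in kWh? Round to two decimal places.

Power = 5.0 A × 230 V = 1150 W = 1.15 kW
Energy = 1.15 kW × 152 h = 174.8 kWh

174.80 kWh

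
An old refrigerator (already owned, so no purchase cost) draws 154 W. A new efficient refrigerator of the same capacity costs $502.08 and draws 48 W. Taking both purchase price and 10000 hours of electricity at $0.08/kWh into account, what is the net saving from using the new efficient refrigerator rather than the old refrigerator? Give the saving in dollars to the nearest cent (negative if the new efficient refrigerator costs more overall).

-$417.28

old refrigerator: $0.00 + (154/1000) kW × 10000 h × $0.08 = $0.00 + $123.2 = $123.2
new efficient refrigerator: $502.08 + (48/1000) kW × 10000 h × $0.08 = $502.08 + $38.4 = $540.48
Saving = $123.2 − $540.48 = −$417.28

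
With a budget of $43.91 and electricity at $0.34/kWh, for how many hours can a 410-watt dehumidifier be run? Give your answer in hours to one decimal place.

315.0 h

Energy available = $43.91 ÷ $0.34/kWh = 129.1471 kWh
Hours = 129.1471 kWh ÷ 0.41 kW = 315.0 h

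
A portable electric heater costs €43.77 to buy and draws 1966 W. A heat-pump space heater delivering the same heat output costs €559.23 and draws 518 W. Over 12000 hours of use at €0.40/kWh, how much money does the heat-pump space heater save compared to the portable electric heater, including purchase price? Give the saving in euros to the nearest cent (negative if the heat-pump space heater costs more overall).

€6434.94

portable electric heater: €43.77 + (1966/1000) kW × 12000 h × €0.40 = €43.77 + €9436.8 = €9480.57
heat-pump space heater: €559.23 + (518/1000) kW × 12000 h × €0.40 = €559.23 + €2486.4 = €3045.63
Saving = €9480.57 − €3045.63 = €6434.94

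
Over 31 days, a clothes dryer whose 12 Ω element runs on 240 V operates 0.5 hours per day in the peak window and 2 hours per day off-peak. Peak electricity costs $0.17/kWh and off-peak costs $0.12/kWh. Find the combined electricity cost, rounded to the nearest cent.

$48.36

Power = V²/R = 240²/12 = 4800 W = 4.8 kW
Peak energy = 4.8 kW × 0.5 h × 31 = 74.4 kWh
Off-peak energy = 4.8 kW × 2 h × 31 = 297.6 kWh
Cost = 74.4 × $0.17 + 297.6 × $0.12 = $12.648 + $35.712 = $48.36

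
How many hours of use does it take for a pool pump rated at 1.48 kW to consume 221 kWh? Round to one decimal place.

149.3 h

Hours = 221 kWh ÷ 1.48 kW = 149.3 h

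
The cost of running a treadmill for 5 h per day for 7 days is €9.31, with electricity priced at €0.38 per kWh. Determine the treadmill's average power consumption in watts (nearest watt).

Energy = €9.31 ÷ €0.38/kWh = 24.5 kWh
Runtime = 5 h/day × 7 days = 35 h
Power = 24.5 kWh ÷ 35 h = 0.7 kW = 700 W

700 W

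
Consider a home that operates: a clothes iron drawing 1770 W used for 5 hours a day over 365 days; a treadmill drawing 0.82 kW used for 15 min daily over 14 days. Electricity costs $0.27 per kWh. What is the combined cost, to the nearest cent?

$872.94

clothes iron: Runtime = 5 h/day × 365 days = 1825 h
clothes iron: 1.77 kW × 1825 h = 3230.25 kWh
treadmill: Runtime = 15 min × 14 = 210 min = 3.5 h
treadmill: 0.82 kW × 3.5 h = 2.87 kWh
Total energy = 3233.12 kWh
Cost = 3233.12 × $0.27 = $872.94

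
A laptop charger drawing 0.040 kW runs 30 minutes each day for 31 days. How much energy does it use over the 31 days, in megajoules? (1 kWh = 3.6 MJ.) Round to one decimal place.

Runtime = 30 min × 31 = 930 min = 15.5 h
Energy = 0.04 kW × 15.5 h = 0.62 kWh
= 0.62 × 3.6 MJ = 2.2 MJ

2.2 MJ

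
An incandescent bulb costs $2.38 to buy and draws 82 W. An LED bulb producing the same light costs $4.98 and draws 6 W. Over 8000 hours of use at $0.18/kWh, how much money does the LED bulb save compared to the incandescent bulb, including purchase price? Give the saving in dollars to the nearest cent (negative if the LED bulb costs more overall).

incandescent bulb: $2.38 + (82/1000) kW × 8000 h × $0.18 = $2.38 + $118.08 = $120.46
LED bulb: $4.98 + (6/1000) kW × 8000 h × $0.18 = $4.98 + $8.64 = $13.62
Saving = $120.46 − $13.62 = $106.84

$106.84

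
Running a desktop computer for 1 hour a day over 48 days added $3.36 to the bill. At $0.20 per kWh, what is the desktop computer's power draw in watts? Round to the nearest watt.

Energy = $3.36 ÷ $0.20/kWh = 16.8 kWh
Runtime = 1 h/day × 48 days = 48 h
Power = 16.8 kWh ÷ 48 h = 0.35 kW = 350 W

350 W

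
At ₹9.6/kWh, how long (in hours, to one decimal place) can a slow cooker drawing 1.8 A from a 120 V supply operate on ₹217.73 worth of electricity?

105.0 h

Power = 1.8 A × 120 V = 216 W = 0.216 kW
Energy available = ₹217.73 ÷ ₹9.6/kWh = 22.6802 kWh
Hours = 22.6802 kWh ÷ 0.216 kW = 105.0 h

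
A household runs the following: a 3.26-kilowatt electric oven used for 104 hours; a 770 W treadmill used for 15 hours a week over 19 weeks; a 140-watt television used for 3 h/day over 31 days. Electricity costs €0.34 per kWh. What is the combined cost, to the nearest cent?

electric oven: 3.26 kW × 104 h = 339.04 kWh
treadmill: Runtime = 15 h/week × 19 weeks = 285 h
treadmill: 0.77 kW × 285 h = 219.45 kWh
television: Runtime = 3 h/day × 31 days = 93 h
television: 0.14 kW × 93 h = 13.02 kWh
Total energy = 571.51 kWh
Cost = 571.51 × €0.34 = €194.31

€194.31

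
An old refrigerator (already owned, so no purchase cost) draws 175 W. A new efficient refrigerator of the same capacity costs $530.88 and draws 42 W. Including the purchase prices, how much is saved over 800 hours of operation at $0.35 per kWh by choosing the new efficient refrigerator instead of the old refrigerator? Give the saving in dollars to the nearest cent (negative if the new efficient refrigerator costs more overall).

old refrigerator: $0.00 + (175/1000) kW × 800 h × $0.35 = $0.00 + $49 = $49
new efficient refrigerator: $530.88 + (42/1000) kW × 800 h × $0.35 = $530.88 + $11.76 = $542.64
Saving = $49 − $542.64 = −$493.64

-$493.64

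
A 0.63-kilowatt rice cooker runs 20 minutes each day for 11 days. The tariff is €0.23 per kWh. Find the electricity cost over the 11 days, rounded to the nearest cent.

Runtime = 20 min × 11 = 220 min = 3.666666… h
Energy = 0.63 kW × 3.666666… h = 2.31 kWh
Cost = 2.31 kWh × €0.23/kWh = €0.53

€0.53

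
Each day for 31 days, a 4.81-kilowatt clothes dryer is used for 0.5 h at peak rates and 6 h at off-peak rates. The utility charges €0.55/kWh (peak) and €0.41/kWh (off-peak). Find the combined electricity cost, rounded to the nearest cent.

Peak energy = 4.81 kW × 0.5 h × 31 = 74.555 kWh
Off-peak energy = 4.81 kW × 6 h × 31 = 894.66 kWh
Cost = 74.555 × €0.55 + 894.66 × €0.41 = €41.00525 + €366.8106 = €407.82

€407.82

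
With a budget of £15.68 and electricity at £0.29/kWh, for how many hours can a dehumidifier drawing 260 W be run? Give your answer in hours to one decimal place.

Energy available = £15.68 ÷ £0.29/kWh = 54.069 kWh
Hours = 54.069 kWh ÷ 0.26 kW = 208.0 h

208.0 h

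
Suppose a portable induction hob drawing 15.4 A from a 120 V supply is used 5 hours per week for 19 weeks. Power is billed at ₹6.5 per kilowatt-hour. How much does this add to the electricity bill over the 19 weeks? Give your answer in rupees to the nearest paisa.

₹1141.14

Power = 15.4 A × 120 V = 1848 W = 1.848 kW
Runtime = 5 h/week × 19 weeks = 95 h
Energy = 1.848 kW × 95 h = 175.56 kWh
Cost = 175.56 kWh × ₹6.5/kWh = ₹1141.14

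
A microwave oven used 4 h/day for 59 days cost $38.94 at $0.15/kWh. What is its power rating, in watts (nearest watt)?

Energy = $38.94 ÷ $0.15/kWh = 259.6 kWh
Runtime = 4 h/day × 59 days = 236 h
Power = 259.6 kWh ÷ 236 h = 1.1 kW = 1100 W

1100 W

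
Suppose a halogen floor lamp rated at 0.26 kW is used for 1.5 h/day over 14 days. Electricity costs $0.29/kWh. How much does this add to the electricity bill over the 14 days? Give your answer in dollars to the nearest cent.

$1.58

Runtime = 1.5 h/day × 14 days = 21 h
Energy = 0.26 kW × 21 h = 5.46 kWh
Cost = 5.46 kWh × $0.29/kWh = $1.58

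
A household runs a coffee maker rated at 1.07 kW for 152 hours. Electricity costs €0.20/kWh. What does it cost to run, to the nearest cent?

€32.53

Energy = 1.07 kW × 152 h = 162.64 kWh
Cost = 162.64 kWh × €0.20/kWh = €32.53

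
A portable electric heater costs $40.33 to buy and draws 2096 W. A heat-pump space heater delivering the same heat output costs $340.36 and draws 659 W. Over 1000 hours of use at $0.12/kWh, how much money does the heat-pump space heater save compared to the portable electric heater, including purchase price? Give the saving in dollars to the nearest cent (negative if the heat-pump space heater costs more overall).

-$127.59

portable electric heater: $40.33 + (2096/1000) kW × 1000 h × $0.12 = $40.33 + $251.52 = $291.85
heat-pump space heater: $340.36 + (659/1000) kW × 1000 h × $0.12 = $340.36 + $79.08 = $419.44
Saving = $291.85 − $419.44 = −$127.59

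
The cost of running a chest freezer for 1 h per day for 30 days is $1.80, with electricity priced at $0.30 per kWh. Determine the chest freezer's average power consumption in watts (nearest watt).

Energy = $1.80 ÷ $0.30/kWh = 6 kWh
Runtime = 1 h/day × 30 days = 30 h
Power = 6 kWh ÷ 30 h = 0.2 kW = 200 W

200 W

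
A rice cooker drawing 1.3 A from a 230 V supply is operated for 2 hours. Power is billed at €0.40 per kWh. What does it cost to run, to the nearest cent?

Power = 1.3 A × 230 V = 299 W = 0.299 kW
Energy = 0.299 kW × 2 h = 0.598 kWh
Cost = 0.598 kWh × €0.40/kWh = €0.24

€0.24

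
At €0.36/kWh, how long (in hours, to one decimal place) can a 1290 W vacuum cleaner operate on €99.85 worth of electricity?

215.0 h

Energy available = €99.85 ÷ €0.36/kWh = 277.3611 kWh
Hours = 277.3611 kWh ÷ 1.29 kW = 215.0 h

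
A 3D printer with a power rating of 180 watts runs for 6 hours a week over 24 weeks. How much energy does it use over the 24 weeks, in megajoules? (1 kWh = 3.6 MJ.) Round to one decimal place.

Runtime = 6 h/week × 24 weeks = 144 h
Energy = 0.18 kW × 144 h = 25.92 kWh
= 25.92 × 3.6 MJ = 93.3 MJ

93.3 MJ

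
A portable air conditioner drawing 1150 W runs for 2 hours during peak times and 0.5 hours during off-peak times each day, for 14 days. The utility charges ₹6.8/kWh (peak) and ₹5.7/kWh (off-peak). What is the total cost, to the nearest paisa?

Peak energy = 1.15 kW × 2 h × 14 = 32.2 kWh
Off-peak energy = 1.15 kW × 0.5 h × 14 = 8.05 kWh
Cost = 32.2 × ₹6.8 + 8.05 × ₹5.7 = ₹218.96 + ₹45.885 = ₹264.85

₹264.85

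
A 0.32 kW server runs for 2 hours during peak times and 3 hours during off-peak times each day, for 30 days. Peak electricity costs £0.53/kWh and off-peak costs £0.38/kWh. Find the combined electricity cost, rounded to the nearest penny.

Peak energy = 0.32 kW × 2 h × 30 = 19.2 kWh
Off-peak energy = 0.32 kW × 3 h × 30 = 28.8 kWh
Cost = 19.2 × £0.53 + 28.8 × £0.38 = £10.176 + £10.944 = £21.12

£21.12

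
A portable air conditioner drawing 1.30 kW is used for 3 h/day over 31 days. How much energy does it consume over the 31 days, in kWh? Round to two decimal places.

Runtime = 3 h/day × 31 days = 93 h
Energy = 1.3 kW × 93 h = 120.9 kWh

120.90 kWh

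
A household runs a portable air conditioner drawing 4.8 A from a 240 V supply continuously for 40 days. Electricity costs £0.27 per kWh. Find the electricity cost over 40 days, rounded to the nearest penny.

Power = 4.8 A × 240 V = 1152 W = 1.152 kW
Runtime = 24 h × 40 = 960 h
Energy = 1.152 kW × 960 h = 1105.92 kWh
Cost = 1105.92 kWh × £0.27/kWh = £298.60

£298.60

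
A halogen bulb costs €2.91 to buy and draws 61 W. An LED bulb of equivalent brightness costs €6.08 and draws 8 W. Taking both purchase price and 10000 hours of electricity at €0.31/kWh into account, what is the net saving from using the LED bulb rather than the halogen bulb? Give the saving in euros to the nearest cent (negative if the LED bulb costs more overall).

€161.13

halogen bulb: €2.91 + (61/1000) kW × 10000 h × €0.31 = €2.91 + €189.1 = €192.01
LED bulb: €6.08 + (8/1000) kW × 10000 h × €0.31 = €6.08 + €24.8 = €30.88
Saving = €192.01 − €30.88 = €161.13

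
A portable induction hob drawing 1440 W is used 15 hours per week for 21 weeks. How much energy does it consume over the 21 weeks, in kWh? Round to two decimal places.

Runtime = 15 h/week × 21 weeks = 315 h
Energy = 1.44 kW × 315 h = 453.6 kWh

453.60 kWh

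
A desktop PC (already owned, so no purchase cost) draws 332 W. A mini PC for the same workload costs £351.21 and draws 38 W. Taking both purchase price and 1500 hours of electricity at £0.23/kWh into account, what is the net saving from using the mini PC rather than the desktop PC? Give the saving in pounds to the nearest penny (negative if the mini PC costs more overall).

desktop PC: £0.00 + (332/1000) kW × 1500 h × £0.23 = £0.00 + £114.54 = £114.54
mini PC: £351.21 + (38/1000) kW × 1500 h × £0.23 = £351.21 + £13.11 = £364.32
Saving = £114.54 − £364.32 = −£249.78

-£249.78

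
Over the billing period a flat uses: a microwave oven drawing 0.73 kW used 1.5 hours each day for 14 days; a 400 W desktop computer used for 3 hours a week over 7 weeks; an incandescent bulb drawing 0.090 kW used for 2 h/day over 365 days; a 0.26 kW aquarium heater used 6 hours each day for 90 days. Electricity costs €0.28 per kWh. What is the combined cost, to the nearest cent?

€64.35

microwave oven: Runtime = 1.5 h/day × 14 days = 21 h
microwave oven: 0.73 kW × 21 h = 15.33 kWh
desktop computer: Runtime = 3 h/week × 7 weeks = 21 h
desktop computer: 0.4 kW × 21 h = 8.4 kWh
incandescent bulb: Runtime = 2 h/day × 365 days = 730 h
incandescent bulb: 0.09 kW × 730 h = 65.7 kWh
aquarium heater: Runtime = 6 h/day × 90 days = 540 h
aquarium heater: 0.26 kW × 540 h = 140.4 kWh
Total energy = 229.83 kWh
Cost = 229.83 × €0.28 = €64.35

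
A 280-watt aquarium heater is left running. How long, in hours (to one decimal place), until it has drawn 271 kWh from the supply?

Hours = 271 kWh ÷ 0.28 kW = 967.9 h

967.9 h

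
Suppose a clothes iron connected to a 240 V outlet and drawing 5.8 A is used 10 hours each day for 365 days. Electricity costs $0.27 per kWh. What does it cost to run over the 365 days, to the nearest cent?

$1371.82

Power = 5.8 A × 240 V = 1392 W = 1.392 kW
Runtime = 10 h/day × 365 days = 3650 h
Energy = 1.392 kW × 3650 h = 5080.8 kWh
Cost = 5080.8 kWh × $0.27/kWh = $1371.82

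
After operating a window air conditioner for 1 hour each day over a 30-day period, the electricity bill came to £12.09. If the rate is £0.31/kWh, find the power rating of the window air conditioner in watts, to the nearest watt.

Energy = £12.09 ÷ £0.31/kWh = 39 kWh
Runtime = 1 h/day × 30 days = 30 h
Power = 39 kWh ÷ 30 h = 1.3 kW = 1300 W

1300 W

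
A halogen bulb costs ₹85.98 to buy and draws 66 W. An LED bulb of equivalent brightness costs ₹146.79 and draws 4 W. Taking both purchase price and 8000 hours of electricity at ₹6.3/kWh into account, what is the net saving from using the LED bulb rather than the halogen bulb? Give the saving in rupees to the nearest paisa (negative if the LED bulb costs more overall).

₹3063.99

halogen bulb: ₹85.98 + (66/1000) kW × 8000 h × ₹6.3 = ₹85.98 + ₹3326.4 = ₹3412.38
LED bulb: ₹146.79 + (4/1000) kW × 8000 h × ₹6.3 = ₹146.79 + ₹201.6 = ₹348.39
Saving = ₹3412.38 − ₹348.39 = ₹3063.99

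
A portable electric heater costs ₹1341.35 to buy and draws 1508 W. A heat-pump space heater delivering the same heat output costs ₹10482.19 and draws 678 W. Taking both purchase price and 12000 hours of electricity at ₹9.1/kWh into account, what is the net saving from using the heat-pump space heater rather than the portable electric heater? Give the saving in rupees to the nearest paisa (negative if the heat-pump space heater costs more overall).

₹81495.16

portable electric heater: ₹1341.35 + (1508/1000) kW × 12000 h × ₹9.1 = ₹1341.35 + ₹164673.6 = ₹166014.95
heat-pump space heater: ₹10482.19 + (678/1000) kW × 12000 h × ₹9.1 = ₹10482.19 + ₹74037.6 = ₹84519.79
Saving = ₹166014.95 − ₹84519.79 = ₹81495.16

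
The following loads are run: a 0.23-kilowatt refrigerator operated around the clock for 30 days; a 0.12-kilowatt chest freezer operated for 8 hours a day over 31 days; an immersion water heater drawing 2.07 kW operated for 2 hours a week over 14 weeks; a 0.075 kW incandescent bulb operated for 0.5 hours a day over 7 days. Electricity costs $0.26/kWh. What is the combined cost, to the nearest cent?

refrigerator: Runtime = 24 h × 30 = 720 h
refrigerator: 0.23 kW × 720 h = 165.6 kWh
chest freezer: Runtime = 8 h/day × 31 days = 248 h
chest freezer: 0.12 kW × 248 h = 29.76 kWh
immersion water heater: Runtime = 2 h/week × 14 weeks = 28 h
immersion water heater: 2.07 kW × 28 h = 57.96 kWh
incandescent bulb: Runtime = 0.5 h/day × 7 days = 3.5 h
incandescent bulb: 0.075 kW × 3.5 h = 0.2625 kWh
Total energy = 253.5825 kWh
Cost = 253.5825 × $0.26 = $65.93

$65.93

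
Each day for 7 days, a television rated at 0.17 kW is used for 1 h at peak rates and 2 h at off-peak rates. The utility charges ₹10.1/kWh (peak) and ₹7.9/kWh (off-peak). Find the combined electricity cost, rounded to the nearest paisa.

Peak energy = 0.17 kW × 1 h × 7 = 1.19 kWh
Off-peak energy = 0.17 kW × 2 h × 7 = 2.38 kWh
Cost = 1.19 × ₹10.1 + 2.38 × ₹7.9 = ₹12.019 + ₹18.802 = ₹30.82

₹30.82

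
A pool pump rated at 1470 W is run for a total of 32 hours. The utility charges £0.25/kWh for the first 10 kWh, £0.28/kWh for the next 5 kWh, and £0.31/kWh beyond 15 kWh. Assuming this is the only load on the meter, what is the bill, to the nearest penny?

£13.83

Energy = 1.47 kW × 32 h = 47.04 kWh
Tier 1 (0–10 kWh): 10 × £0.25 = £2.5
Tier 2 (10–15 kWh): 5 × £0.28 = £1.4
Above 15 kWh: 32.04 × £0.31 = £9.9324
Bill = £13.83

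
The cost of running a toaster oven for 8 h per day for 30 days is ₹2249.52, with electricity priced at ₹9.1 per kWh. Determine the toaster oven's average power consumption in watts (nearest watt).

1030 W

Energy = ₹2249.52 ÷ ₹9.1/kWh = 247.2 kWh
Runtime = 8 h/day × 30 days = 240 h
Power = 247.2 kWh ÷ 240 h = 1.03 kW = 1030 W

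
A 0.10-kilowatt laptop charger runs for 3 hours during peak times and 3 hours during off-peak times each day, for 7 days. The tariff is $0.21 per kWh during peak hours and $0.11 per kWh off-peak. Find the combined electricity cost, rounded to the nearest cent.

Peak energy = 0.1 kW × 3 h × 7 = 2.1 kWh
Off-peak energy = 0.1 kW × 3 h × 7 = 2.1 kWh
Cost = 2.1 × $0.21 + 2.1 × $0.11 = $0.441 + $0.231 = $0.67

$0.67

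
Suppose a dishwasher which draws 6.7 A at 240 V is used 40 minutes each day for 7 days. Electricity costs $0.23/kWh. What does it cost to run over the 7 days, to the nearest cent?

Power = 6.7 A × 240 V = 1608 W = 1.608 kW
Runtime = 40 min × 7 = 280 min = 4.666666… h
Energy = 1.608 kW × 4.666666… h = 7.504 kWh
Cost = 7.504 kWh × $0.23/kWh = $1.73

$1.73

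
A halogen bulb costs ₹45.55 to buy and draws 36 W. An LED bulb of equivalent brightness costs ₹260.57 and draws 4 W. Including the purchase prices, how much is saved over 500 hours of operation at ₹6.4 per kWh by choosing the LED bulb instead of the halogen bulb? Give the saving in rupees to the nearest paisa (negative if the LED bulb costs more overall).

halogen bulb: ₹45.55 + (36/1000) kW × 500 h × ₹6.4 = ₹45.55 + ₹115.2 = ₹160.75
LED bulb: ₹260.57 + (4/1000) kW × 500 h × ₹6.4 = ₹260.57 + ₹12.8 = ₹273.37
Saving = ₹160.75 − ₹273.37 = −₹112.62

-₹112.62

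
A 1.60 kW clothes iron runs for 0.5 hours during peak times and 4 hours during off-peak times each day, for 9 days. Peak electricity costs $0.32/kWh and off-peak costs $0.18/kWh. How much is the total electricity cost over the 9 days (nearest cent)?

Peak energy = 1.6 kW × 0.5 h × 9 = 7.2 kWh
Off-peak energy = 1.6 kW × 4 h × 9 = 57.6 kWh
Cost = 7.2 × $0.32 + 57.6 × $0.18 = $2.304 + $10.368 = $12.67

$12.67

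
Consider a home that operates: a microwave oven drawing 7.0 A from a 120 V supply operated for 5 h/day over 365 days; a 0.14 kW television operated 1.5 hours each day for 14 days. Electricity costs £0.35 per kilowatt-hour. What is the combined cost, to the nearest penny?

microwave oven: Power = 7.0 A × 120 V = 840 W = 0.84 kW
microwave oven: Runtime = 5 h/day × 365 days = 1825 h
microwave oven: 0.84 kW × 1825 h = 1533 kWh
television: Runtime = 1.5 h/day × 14 days = 21 h
television: 0.14 kW × 21 h = 2.94 kWh
Total energy = 1535.94 kWh
Cost = 1535.94 × £0.35 = £537.58

£537.58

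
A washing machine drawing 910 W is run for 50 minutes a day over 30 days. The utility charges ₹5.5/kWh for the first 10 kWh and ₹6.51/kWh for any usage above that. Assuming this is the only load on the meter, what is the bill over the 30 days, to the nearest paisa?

₹138.00

Runtime = 50 min × 30 = 1500 min = 25 h
Energy = 0.91 kW × 25 h = 22.75 kWh
Tier 1 (0–10 kWh): 10 × ₹5.5 = ₹55
Above 10 kWh: 12.75 × ₹6.51 = ₹83.0025
Bill = ₹138.00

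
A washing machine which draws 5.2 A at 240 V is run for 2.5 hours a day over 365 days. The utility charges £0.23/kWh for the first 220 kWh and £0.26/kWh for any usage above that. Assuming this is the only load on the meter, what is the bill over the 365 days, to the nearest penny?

£289.49

Power = 5.2 A × 240 V = 1248 W = 1.248 kW
Runtime = 2.5 h/day × 365 days = 912.5 h
Energy = 1.248 kW × 912.5 h = 1138.8 kWh
Tier 1 (0–220 kWh): 220 × £0.23 = £50.6
Above 220 kWh: 918.8 × £0.26 = £238.888
Bill = £289.49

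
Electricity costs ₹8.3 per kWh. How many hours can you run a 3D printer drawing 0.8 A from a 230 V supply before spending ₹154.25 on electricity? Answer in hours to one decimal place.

101.0 h

Power = 0.8 A × 230 V = 184 W = 0.184 kW
Energy available = ₹154.25 ÷ ₹8.3/kWh = 18.5843 kWh
Hours = 18.5843 kWh ÷ 0.184 kW = 101.0 h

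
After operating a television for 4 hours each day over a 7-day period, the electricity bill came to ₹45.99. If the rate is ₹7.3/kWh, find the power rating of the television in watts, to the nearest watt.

225 W

Energy = ₹45.99 ÷ ₹7.3/kWh = 6.3 kWh
Runtime = 4 h/day × 7 days = 28 h
Power = 6.3 kWh ÷ 28 h = 0.225 kW = 225 W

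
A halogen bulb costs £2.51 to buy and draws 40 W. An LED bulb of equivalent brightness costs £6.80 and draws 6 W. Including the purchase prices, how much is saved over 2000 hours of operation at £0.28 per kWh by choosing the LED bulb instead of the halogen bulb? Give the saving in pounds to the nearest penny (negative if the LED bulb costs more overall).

£14.75

halogen bulb: £2.51 + (40/1000) kW × 2000 h × £0.28 = £2.51 + £22.4 = £24.91
LED bulb: £6.80 + (6/1000) kW × 2000 h × £0.28 = £6.80 + £3.36 = £10.16
Saving = £24.91 − £10.16 = £14.75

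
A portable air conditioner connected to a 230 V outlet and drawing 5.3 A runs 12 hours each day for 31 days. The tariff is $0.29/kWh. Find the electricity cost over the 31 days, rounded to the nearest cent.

Power = 5.3 A × 230 V = 1219 W = 1.219 kW
Runtime = 12 h/day × 31 days = 372 h
Energy = 1.219 kW × 372 h = 453.468 kWh
Cost = 453.468 kWh × $0.29/kWh = $131.51

$131.51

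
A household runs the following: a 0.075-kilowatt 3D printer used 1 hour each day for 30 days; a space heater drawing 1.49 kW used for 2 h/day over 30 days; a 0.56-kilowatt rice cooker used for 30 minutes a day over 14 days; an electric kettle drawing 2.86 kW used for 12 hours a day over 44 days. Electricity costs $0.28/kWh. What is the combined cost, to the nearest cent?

$449.58

3D printer: Runtime = 1 h/day × 30 days = 30 h
3D printer: 0.075 kW × 30 h = 2.25 kWh
space heater: Runtime = 2 h/day × 30 days = 60 h
space heater: 1.49 kW × 60 h = 89.4 kWh
rice cooker: Runtime = 30 min × 14 = 420 min = 7 h
rice cooker: 0.56 kW × 7 h = 3.92 kWh
electric kettle: Runtime = 12 h/day × 44 days = 528 h
electric kettle: 2.86 kW × 528 h = 1510.08 kWh
Total energy = 1605.65 kWh
Cost = 1605.65 × $0.28 = $449.58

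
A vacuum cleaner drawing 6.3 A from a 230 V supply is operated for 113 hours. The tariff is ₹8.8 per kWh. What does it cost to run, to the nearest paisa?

Power = 6.3 A × 230 V = 1449 W = 1.449 kW
Energy = 1.449 kW × 113 h = 163.737 kWh
Cost = 163.737 kWh × ₹8.8/kWh = ₹1440.89

₹1440.89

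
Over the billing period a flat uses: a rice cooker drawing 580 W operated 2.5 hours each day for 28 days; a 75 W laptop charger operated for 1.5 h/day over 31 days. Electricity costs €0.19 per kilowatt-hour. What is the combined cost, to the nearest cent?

rice cooker: Runtime = 2.5 h/day × 28 days = 70 h
rice cooker: 0.58 kW × 70 h = 40.6 kWh
laptop charger: Runtime = 1.5 h/day × 31 days = 46.5 h
laptop charger: 0.075 kW × 46.5 h = 3.4875 kWh
Total energy = 44.0875 kWh
Cost = 44.0875 × €0.19 = €8.38

€8.38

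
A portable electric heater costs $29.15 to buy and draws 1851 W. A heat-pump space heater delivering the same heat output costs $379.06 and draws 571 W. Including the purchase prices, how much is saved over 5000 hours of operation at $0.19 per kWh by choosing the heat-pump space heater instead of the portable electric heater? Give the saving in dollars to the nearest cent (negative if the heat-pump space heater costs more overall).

$866.09

portable electric heater: $29.15 + (1851/1000) kW × 5000 h × $0.19 = $29.15 + $1758.45 = $1787.6
heat-pump space heater: $379.06 + (571/1000) kW × 5000 h × $0.19 = $379.06 + $542.45 = $921.51
Saving = $1787.6 − $921.51 = $866.09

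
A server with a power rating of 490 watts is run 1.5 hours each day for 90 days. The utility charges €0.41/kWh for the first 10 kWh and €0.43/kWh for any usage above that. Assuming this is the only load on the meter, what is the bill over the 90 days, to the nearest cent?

Runtime = 1.5 h/day × 90 days = 135 h
Energy = 0.49 kW × 135 h = 66.15 kWh
Tier 1 (0–10 kWh): 10 × €0.41 = €4.1
Above 10 kWh: 56.15 × €0.43 = €24.1445
Bill = €28.24

€28.24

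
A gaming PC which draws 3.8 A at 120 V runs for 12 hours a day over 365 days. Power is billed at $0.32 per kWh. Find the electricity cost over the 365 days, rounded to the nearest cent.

$639.13

Power = 3.8 A × 120 V = 456 W = 0.456 kW
Runtime = 12 h/day × 365 days = 4380 h
Energy = 0.456 kW × 4380 h = 1997.28 kWh
Cost = 1997.28 kWh × $0.32/kWh = $639.13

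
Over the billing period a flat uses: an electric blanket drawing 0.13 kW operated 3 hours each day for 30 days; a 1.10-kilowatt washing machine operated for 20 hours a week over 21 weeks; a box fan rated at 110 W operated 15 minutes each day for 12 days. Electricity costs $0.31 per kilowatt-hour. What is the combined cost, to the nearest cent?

$146.95

electric blanket: Runtime = 3 h/day × 30 days = 90 h
electric blanket: 0.13 kW × 90 h = 11.7 kWh
washing machine: Runtime = 20 h/week × 21 weeks = 420 h
washing machine: 1.1 kW × 420 h = 462 kWh
box fan: Runtime = 15 min × 12 = 180 min = 3 h
box fan: 0.11 kW × 3 h = 0.33 kWh
Total energy = 474.03 kWh
Cost = 474.03 × $0.31 = $146.95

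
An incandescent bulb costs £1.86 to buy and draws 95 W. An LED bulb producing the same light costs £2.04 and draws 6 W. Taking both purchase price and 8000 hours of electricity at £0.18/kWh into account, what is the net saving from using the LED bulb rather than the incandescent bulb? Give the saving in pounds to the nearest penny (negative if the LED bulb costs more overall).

incandescent bulb: £1.86 + (95/1000) kW × 8000 h × £0.18 = £1.86 + £136.8 = £138.66
LED bulb: £2.04 + (6/1000) kW × 8000 h × £0.18 = £2.04 + £8.64 = £10.68
Saving = £138.66 − £10.68 = £127.98

£127.98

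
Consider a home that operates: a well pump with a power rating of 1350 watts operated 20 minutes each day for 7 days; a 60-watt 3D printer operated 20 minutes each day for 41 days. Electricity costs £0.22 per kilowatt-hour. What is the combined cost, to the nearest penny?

well pump: Runtime = 20 min × 7 = 140 min = 2.333333… h
well pump: 1.35 kW × 2.333333… h = 3.15 kWh
3D printer: Runtime = 20 min × 41 = 820 min = 13.666666… h
3D printer: 0.06 kW × 13.666666… h = 0.82 kWh
Total energy = 3.97 kWh
Cost = 3.97 × £0.22 = £0.87

£0.87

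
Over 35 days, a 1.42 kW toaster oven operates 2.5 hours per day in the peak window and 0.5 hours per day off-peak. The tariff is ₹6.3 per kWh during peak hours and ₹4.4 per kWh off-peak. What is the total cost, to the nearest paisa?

₹892.12

Peak energy = 1.42 kW × 2.5 h × 35 = 124.25 kWh
Off-peak energy = 1.42 kW × 0.5 h × 35 = 24.85 kWh
Cost = 124.25 × ₹6.3 + 24.85 × ₹4.4 = ₹782.775 + ₹109.34 = ₹892.12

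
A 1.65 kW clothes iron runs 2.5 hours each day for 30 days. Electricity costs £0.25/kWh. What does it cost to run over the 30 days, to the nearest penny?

£30.94

Runtime = 2.5 h/day × 30 days = 75 h
Energy = 1.65 kW × 75 h = 123.75 kWh
Cost = 123.75 kWh × £0.25/kWh = £30.94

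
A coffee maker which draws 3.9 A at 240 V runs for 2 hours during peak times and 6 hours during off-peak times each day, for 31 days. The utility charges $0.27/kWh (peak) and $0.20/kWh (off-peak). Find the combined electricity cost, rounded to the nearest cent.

$50.49

Power = 3.9 A × 240 V = 936 W = 0.936 kW
Peak energy = 0.936 kW × 2 h × 31 = 58.032 kWh
Off-peak energy = 0.936 kW × 6 h × 31 = 174.096 kWh
Cost = 58.032 × $0.27 + 174.096 × $0.20 = $15.66864 + $34.8192 = $50.49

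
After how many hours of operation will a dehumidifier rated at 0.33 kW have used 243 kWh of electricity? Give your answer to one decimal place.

Hours = 243 kWh ÷ 0.33 kW = 736.4 h

736.4 h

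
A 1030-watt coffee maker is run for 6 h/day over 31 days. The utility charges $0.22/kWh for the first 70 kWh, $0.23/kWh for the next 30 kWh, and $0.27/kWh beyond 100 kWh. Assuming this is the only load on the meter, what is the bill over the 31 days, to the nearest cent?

Runtime = 6 h/day × 31 days = 186 h
Energy = 1.03 kW × 186 h = 191.58 kWh
Tier 1 (0–70 kWh): 70 × $0.22 = $15.4
Tier 2 (70–100 kWh): 30 × $0.23 = $6.9
Above 100 kWh: 91.58 × $0.27 = $24.7266
Bill = $47.03

$47.03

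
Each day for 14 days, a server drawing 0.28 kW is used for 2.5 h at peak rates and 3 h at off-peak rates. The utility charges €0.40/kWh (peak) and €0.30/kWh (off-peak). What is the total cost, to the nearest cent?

€7.45

Peak energy = 0.28 kW × 2.5 h × 14 = 9.8 kWh
Off-peak energy = 0.28 kW × 3 h × 14 = 11.76 kWh
Cost = 9.8 × €0.40 + 11.76 × €0.30 = €3.92 + €3.528 = €7.45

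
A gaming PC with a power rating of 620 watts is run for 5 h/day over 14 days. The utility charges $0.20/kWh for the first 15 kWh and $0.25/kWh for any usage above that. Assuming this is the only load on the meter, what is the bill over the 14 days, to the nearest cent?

Runtime = 5 h/day × 14 days = 70 h
Energy = 0.62 kW × 70 h = 43.4 kWh
Tier 1 (0–15 kWh): 15 × $0.20 = $3
Above 15 kWh: 28.4 × $0.25 = $7.1
Bill = $10.10

$10.10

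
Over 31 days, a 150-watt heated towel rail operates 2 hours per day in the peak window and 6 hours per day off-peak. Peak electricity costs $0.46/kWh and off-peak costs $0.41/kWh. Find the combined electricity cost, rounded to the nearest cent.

Peak energy = 0.15 kW × 2 h × 31 = 9.3 kWh
Off-peak energy = 0.15 kW × 6 h × 31 = 27.9 kWh
Cost = 9.3 × $0.46 + 27.9 × $0.41 = $4.278 + $11.439 = $15.72

$15.72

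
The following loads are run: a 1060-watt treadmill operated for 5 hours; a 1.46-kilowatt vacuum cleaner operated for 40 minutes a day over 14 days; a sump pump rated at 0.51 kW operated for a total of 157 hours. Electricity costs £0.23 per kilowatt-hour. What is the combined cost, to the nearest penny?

treadmill: 1.06 kW × 5 h = 5.3 kWh
vacuum cleaner: Runtime = 40 min × 14 = 560 min = 9.333333… h
vacuum cleaner: 1.46 kW × 9.333333… h = 13.626666… kWh
sump pump: 0.51 kW × 157 h = 80.07 kWh
Total energy = 98.996666… kWh
Cost = 98.996666… × £0.23 = £22.77

£22.77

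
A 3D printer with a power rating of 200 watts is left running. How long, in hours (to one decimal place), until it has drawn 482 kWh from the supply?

Hours = 482 kWh ÷ 0.2 kW = 2410.0 h

2410.0 h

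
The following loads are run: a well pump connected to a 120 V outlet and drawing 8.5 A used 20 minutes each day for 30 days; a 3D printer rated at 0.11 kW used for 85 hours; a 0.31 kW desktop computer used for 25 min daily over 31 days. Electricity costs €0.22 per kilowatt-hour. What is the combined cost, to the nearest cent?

€5.18

well pump: Power = 8.5 A × 120 V = 1020 W = 1.02 kW
well pump: Runtime = 20 min × 30 = 600 min = 10 h
well pump: 1.02 kW × 10 h = 10.2 kWh
3D printer: 0.11 kW × 85 h = 9.35 kWh
desktop computer: Runtime = 25 min × 31 = 775 min = 12.916666… h
desktop computer: 0.31 kW × 12.916666… h = 4.004166… kWh
Total energy = 23.554166… kWh
Cost = 23.554166… × €0.22 = €5.18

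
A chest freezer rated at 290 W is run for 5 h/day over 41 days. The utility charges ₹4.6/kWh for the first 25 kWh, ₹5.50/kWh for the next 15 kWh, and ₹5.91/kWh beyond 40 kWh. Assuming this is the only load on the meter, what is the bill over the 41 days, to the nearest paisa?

Runtime = 5 h/day × 41 days = 205 h
Energy = 0.29 kW × 205 h = 59.45 kWh
Tier 1 (0–25 kWh): 25 × ₹4.6 = ₹115
Tier 2 (25–40 kWh): 15 × ₹5.50 = ₹82.5
Above 40 kWh: 19.45 × ₹5.91 = ₹114.9495
Bill = ₹312.45

₹312.45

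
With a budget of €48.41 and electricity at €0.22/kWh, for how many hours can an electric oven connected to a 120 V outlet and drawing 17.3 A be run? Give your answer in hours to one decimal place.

Power = 17.3 A × 120 V = 2076 W = 2.076 kW
Energy available = €48.41 ÷ €0.22/kWh = 220.0455 kWh
Hours = 220.0455 kWh ÷ 2.076 kW = 106.0 h

106.0 h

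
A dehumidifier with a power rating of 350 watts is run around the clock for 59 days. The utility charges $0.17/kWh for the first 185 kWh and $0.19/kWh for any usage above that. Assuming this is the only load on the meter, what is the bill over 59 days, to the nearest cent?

$90.46

Runtime = 24 h × 59 = 1416 h
Energy = 0.35 kW × 1416 h = 495.6 kWh
Tier 1 (0–185 kWh): 185 × $0.17 = $31.45
Above 185 kWh: 310.6 × $0.19 = $59.014
Bill = $90.46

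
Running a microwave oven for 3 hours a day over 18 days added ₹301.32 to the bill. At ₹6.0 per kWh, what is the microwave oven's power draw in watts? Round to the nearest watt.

Energy = ₹301.32 ÷ ₹6.0/kWh = 50.22 kWh
Runtime = 3 h/day × 18 days = 54 h
Power = 50.22 kWh ÷ 54 h = 0.93 kW = 930 W

930 W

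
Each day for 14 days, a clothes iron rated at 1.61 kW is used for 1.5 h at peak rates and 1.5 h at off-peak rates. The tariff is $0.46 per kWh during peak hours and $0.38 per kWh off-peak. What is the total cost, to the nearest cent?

Peak energy = 1.61 kW × 1.5 h × 14 = 33.81 kWh
Off-peak energy = 1.61 kW × 1.5 h × 14 = 33.81 kWh
Cost = 33.81 × $0.46 + 33.81 × $0.38 = $15.5526 + $12.8478 = $28.40

$28.40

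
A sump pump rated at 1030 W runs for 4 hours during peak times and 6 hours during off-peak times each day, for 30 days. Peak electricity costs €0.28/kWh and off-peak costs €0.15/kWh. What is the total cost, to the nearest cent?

€62.42

Peak energy = 1.03 kW × 4 h × 30 = 123.6 kWh
Off-peak energy = 1.03 kW × 6 h × 30 = 185.4 kWh
Cost = 123.6 × €0.28 + 185.4 × €0.15 = €34.608 + €27.81 = €62.42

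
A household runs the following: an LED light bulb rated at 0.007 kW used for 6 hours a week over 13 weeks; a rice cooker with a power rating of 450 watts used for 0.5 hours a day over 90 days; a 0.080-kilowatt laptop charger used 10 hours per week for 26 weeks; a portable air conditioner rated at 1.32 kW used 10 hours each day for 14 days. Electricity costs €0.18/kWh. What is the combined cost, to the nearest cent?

€40.75

LED light bulb: Runtime = 6 h/week × 13 weeks = 78 h
LED light bulb: 0.007 kW × 78 h = 0.546 kWh
rice cooker: Runtime = 0.5 h/day × 90 days = 45 h
rice cooker: 0.45 kW × 45 h = 20.25 kWh
laptop charger: Runtime = 10 h/week × 26 weeks = 260 h
laptop charger: 0.08 kW × 260 h = 20.8 kWh
portable air conditioner: Runtime = 10 h/day × 14 days = 140 h
portable air conditioner: 1.32 kW × 140 h = 184.8 kWh
Total energy = 226.396 kWh
Cost = 226.396 × €0.18 = €40.75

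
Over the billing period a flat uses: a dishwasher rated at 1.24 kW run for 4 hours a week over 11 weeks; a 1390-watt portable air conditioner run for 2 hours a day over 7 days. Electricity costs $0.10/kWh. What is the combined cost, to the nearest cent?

dishwasher: Runtime = 4 h/week × 11 weeks = 44 h
dishwasher: 1.24 kW × 44 h = 54.56 kWh
portable air conditioner: Runtime = 2 h/day × 7 days = 14 h
portable air conditioner: 1.39 kW × 14 h = 19.46 kWh
Total energy = 74.02 kWh
Cost = 74.02 × $0.10 = $7.40

$7.40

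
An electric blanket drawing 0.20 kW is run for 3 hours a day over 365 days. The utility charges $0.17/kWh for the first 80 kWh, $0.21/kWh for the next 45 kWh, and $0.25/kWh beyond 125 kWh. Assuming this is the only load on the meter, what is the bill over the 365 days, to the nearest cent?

$46.55

Runtime = 3 h/day × 365 days = 1095 h
Energy = 0.2 kW × 1095 h = 219 kWh
Tier 1 (0–80 kWh): 80 × $0.17 = $13.6
Tier 2 (80–125 kWh): 45 × $0.21 = $9.45
Above 125 kWh: 94 × $0.25 = $23.5
Bill = $46.55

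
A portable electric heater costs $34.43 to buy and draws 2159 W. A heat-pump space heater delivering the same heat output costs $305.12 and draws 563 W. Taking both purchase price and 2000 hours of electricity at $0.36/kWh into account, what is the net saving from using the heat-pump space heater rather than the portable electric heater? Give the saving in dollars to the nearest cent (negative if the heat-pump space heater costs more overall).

portable electric heater: $34.43 + (2159/1000) kW × 2000 h × $0.36 = $34.43 + $1554.48 = $1588.91
heat-pump space heater: $305.12 + (563/1000) kW × 2000 h × $0.36 = $305.12 + $405.36 = $710.48
Saving = $1588.91 − $710.48 = $878.43

$878.43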